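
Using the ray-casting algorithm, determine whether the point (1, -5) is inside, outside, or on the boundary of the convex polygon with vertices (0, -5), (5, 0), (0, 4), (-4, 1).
The point (1, -5) lies strictly outside the polygon

Cast a horizontal ray to the right from the query point and count how many polygon edges it crosses (each edge strictly once or zero times, handled with the usual half-open convention). 
Parity of crossings → even ⇒ outside.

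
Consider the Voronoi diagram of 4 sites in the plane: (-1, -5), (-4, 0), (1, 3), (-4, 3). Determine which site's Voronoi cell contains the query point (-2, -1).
Nearest site = (-4, 0)

The Voronoi cell of site s contains exactly those query points closer to s than to any other site. Compute squared distances from q = (-2, -1) to each site:
  (-4 − -2)² + (0 − -1)² = 5
  (-1 − -2)² + (-5 − -1)² = 17
  (-4 − -2)² + (3 − -1)² = 20
  (1 − -2)² + (3 − -1)² = 25
Minimum is attained by (-4, 0), so q lies in its Voronoi cell.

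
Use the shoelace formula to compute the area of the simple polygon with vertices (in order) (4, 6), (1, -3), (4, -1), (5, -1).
Area = 14

Shoelace formula: Area = (1/2) |Σ_i (x_i · y_{i+1} − x_{i+1} · y_i)| (indices mod n). Compute each cross term:
  (4)(-3) − (1)(6) = -18
  (1)(-1) − (4)(-3) = 11
  (4)(-1) − (5)(-1) = 1
  (5)(6) − (4)(-1) = 34
Sum = 28, so (signed) Area = 28/2 = 14, |Area| = 14.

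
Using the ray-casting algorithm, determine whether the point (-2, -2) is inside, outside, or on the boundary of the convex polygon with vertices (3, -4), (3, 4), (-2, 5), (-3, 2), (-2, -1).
The point (-2, -2) lies strictly outside the polygon

Cast a horizontal ray to the right from the query point and count how many polygon edges it crosses (each edge strictly once or zero times, handled with the usual half-open convention). 
Parity of crossings → even ⇒ outside.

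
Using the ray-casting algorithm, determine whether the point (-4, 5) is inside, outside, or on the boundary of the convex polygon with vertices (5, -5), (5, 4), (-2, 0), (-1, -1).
The point (-4, 5) lies strictly outside the polygon

Cast a horizontal ray to the right from the query point and count how many polygon edges it crosses (each edge strictly once or zero times, handled with the usual half-open convention). 
Parity of crossings → even ⇒ outside.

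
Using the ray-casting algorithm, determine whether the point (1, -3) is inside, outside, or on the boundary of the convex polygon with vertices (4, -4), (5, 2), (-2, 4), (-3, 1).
The point (1, -3) lies strictly outside the polygon

Cast a horizontal ray to the right from the query point and count how many polygon edges it crosses (each edge strictly once or zero times, handled with the usual half-open convention). 
Parity of crossings → even ⇒ outside.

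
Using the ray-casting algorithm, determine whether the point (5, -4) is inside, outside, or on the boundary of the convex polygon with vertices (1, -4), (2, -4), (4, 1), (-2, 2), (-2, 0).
The point (5, -4) lies strictly outside the polygon

Cast a horizontal ray to the right from the query point and count how many polygon edges it crosses (each edge strictly once or zero times, handled with the usual half-open convention). 
Parity of crossings → even ⇒ outside.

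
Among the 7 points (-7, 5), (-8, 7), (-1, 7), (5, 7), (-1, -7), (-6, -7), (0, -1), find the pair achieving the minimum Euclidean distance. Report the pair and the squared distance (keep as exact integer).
Pair = ((-7, 5), (-8, 7)); squared distance = 5

Compute all C(7, 2) = 21 pairwise squared distances (x_i − x_j)² + (y_i − y_j)². The minimum is 5, attained by the pair ((-7, 5), (-8, 7)).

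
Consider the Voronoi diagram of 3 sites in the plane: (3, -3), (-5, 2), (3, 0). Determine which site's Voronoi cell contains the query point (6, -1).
Nearest site = (3, 0)

The Voronoi cell of site s contains exactly those query points closer to s than to any other site. Compute squared distances from q = (6, -1) to each site:
  (3 − 6)² + (0 − -1)² = 10
  (3 − 6)² + (-3 − -1)² = 13
  (-5 − 6)² + (2 − -1)² = 130
Minimum is attained by (3, 0), so q lies in its Voronoi cell.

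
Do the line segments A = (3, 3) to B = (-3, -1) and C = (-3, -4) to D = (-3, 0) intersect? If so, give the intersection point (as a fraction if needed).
Yes; intersection at (-3, -1) (t = 1 on AB, s = 3/4 on CD)

Parametrize AB as A + t(B − A) = (3 + -6 t, 3 + -4 t) and CD as C + s(D − C) = (-3 + 0 s, -4 + 4 s). Solve the linear system for (t, s). Determinant = 24 ≠ 0, so a unique intersection of the containing lines exists. Solution: t = 1, s = 3/4 — both in [0, 1], so the segments cross. Intersection point: (-3, -1).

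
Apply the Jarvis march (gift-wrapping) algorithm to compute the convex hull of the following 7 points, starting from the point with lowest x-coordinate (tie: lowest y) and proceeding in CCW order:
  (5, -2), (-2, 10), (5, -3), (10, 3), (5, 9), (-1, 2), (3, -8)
Hull (CCW) = [(-2, 10), (-1, 2), (3, -8), (10, 3), (5, 9)]

Jarvis march: at each step, from the current hull vertex p, select the next vertex q as the point such that every other point lies strictly to the left of (or on) the directed line p → q. (Equivalently: for every other point r, the cross product (q − p) × (r − p) ≥ 0.)
Starting point (lowest x, tie lowest y): (-2, 10). Wrap until returning to start. Resulting hull: (-2, 10), (-1, 2), (3, -8), (10, 3), (5, 9).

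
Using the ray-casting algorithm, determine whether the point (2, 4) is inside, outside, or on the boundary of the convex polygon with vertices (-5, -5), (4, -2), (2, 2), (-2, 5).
The point (2, 4) lies strictly outside the polygon

Cast a horizontal ray to the right from the query point and count how many polygon edges it crosses (each edge strictly once or zero times, handled with the usual half-open convention). 
Parity of crossings → even ⇒ outside.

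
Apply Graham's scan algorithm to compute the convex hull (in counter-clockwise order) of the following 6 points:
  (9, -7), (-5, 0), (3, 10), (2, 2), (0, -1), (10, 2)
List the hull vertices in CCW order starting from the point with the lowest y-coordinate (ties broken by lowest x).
Hull (CCW) = [(9, -7), (10, 2), (3, 10), (-5, 0)]

Graham scan procedure:
  1. Find the pivot p₀ = point with lowest y (tie → lowest x): (9, -7).
  2. Sort the remaining points by polar angle around p₀.
  3. Walk through sorted points, maintaining a stack; pop the top while the last three entries make a non-left turn (cross product ≤ 0).
  4. Final stack is the convex hull in CCW order: (9, -7), (10, 2), (3, 10), (-5, 0).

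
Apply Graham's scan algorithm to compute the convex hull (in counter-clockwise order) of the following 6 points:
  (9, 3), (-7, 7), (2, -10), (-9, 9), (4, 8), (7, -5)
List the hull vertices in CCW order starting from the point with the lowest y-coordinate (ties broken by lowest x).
Hull (CCW) = [(2, -10), (7, -5), (9, 3), (4, 8), (-9, 9)]

Graham scan procedure:
  1. Find the pivot p₀ = point with lowest y (tie → lowest x): (2, -10).
  2. Sort the remaining points by polar angle around p₀.
  3. Walk through sorted points, maintaining a stack; pop the top while the last three entries make a non-left turn (cross product ≤ 0).
  4. Final stack is the convex hull in CCW order: (2, -10), (7, -5), (9, 3), (4, 8), (-9, 9).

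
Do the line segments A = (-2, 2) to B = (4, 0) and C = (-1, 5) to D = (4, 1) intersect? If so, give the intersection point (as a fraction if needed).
No (intersection of containing lines falls outside at least one segment)

Parametrize and solve: t = 19/14, s = 10/7. At least one of these is outside [0, 1], so the segments do not intersect.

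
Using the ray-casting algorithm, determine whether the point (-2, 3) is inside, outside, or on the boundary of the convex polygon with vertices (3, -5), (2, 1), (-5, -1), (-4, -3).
The point (-2, 3) lies strictly outside the polygon

Cast a horizontal ray to the right from the query point and count how many polygon edges it crosses (each edge strictly once or zero times, handled with the usual half-open convention). 
Parity of crossings → even ⇒ outside.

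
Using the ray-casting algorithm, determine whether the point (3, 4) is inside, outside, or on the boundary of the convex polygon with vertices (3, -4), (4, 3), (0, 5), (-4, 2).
The point (3, 4) lies strictly outside the polygon

Cast a horizontal ray to the right from the query point and count how many polygon edges it crosses (each edge strictly once or zero times, handled with the usual half-open convention). 
Parity of crossings → even ⇒ outside.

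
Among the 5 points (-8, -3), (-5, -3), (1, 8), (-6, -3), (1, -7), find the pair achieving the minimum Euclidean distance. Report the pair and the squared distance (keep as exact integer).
Pair = ((-5, -3), (-6, -3)); squared distance = 1

Compute all C(5, 2) = 10 pairwise squared distances (x_i − x_j)² + (y_i − y_j)². The minimum is 1, attained by the pair ((-5, -3), (-6, -3)).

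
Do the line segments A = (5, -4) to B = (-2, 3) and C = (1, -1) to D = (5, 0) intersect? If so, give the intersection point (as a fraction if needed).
Yes; intersection at (9/5, -4/5) (t = 16/35 on AB, s = 1/5 on CD)

Parametrize AB as A + t(B − A) = (5 + -7 t, -4 + 7 t) and CD as C + s(D − C) = (1 + 4 s, -1 + 1 s). Solve the linear system for (t, s). Determinant = 35 ≠ 0, so a unique intersection of the containing lines exists. Solution: t = 16/35, s = 1/5 — both in [0, 1], so the segments cross. Intersection point: (9/5, -4/5).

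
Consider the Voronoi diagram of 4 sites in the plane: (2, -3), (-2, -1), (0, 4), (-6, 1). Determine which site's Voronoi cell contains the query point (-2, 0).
Nearest site = (-2, -1)

The Voronoi cell of site s contains exactly those query points closer to s than to any other site. Compute squared distances from q = (-2, 0) to each site:
  (-2 − -2)² + (-1 − 0)² = 1
  (-6 − -2)² + (1 − 0)² = 17
  (0 − -2)² + (4 − 0)² = 20
  (2 − -2)² + (-3 − 0)² = 25
Minimum is attained by (-2, -1), so q lies in its Voronoi cell.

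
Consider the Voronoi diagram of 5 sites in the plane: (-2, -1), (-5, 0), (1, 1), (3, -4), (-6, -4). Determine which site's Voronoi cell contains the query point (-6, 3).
Nearest site = (-5, 0)

The Voronoi cell of site s contains exactly those query points closer to s than to any other site. Compute squared distances from q = (-6, 3) to each site:
  (-5 − -6)² + (0 − 3)² = 10
  (-2 − -6)² + (-1 − 3)² = 32
  (-6 − -6)² + (-4 − 3)² = 49
  (1 − -6)² + (1 − 3)² = 53
  (3 − -6)² + (-4 − 3)² = 130
Minimum is attained by (-5, 0), so q lies in its Voronoi cell.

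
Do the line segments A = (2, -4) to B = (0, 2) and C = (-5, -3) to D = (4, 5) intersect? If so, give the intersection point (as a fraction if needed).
Yes; intersection at (1/7, 11/7) (t = 13/14 on AB, s = 4/7 on CD)

Parametrize AB as A + t(B − A) = (2 + -2 t, -4 + 6 t) and CD as C + s(D − C) = (-5 + 9 s, -3 + 8 s). Solve the linear system for (t, s). Determinant = 70 ≠ 0, so a unique intersection of the containing lines exists. Solution: t = 13/14, s = 4/7 — both in [0, 1], so the segments cross. Intersection point: (1/7, 11/7).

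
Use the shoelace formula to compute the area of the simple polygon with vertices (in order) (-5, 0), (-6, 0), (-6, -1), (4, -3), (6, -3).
Area = 19/2

Shoelace formula: Area = (1/2) |Σ_i (x_i · y_{i+1} − x_{i+1} · y_i)| (indices mod n). Compute each cross term:
  (-5)(0) − (-6)(0) = 0
  (-6)(-1) − (-6)(0) = 6
  (-6)(-3) − (4)(-1) = 22
  (4)(-3) − (6)(-3) = 6
  (6)(0) − (-5)(-3) = -15
Sum = 19, so (signed) Area = 19/2 = 19/2, |Area| = 19/2.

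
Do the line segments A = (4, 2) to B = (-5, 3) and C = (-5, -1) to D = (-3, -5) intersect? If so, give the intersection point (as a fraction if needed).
No (intersection of containing lines falls outside at least one segment)

Parametrize and solve: t = 21/17, s = -18/17. At least one of these is outside [0, 1], so the segments do not intersect.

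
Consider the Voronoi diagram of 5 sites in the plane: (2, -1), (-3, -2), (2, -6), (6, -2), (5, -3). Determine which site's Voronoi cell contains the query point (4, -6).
Nearest site = (2, -6)

The Voronoi cell of site s contains exactly those query points closer to s than to any other site. Compute squared distances from q = (4, -6) to each site:
  (2 − 4)² + (-6 − -6)² = 4
  (5 − 4)² + (-3 − -6)² = 10
  (6 − 4)² + (-2 − -6)² = 20
  (2 − 4)² + (-1 − -6)² = 29
  (-3 − 4)² + (-2 − -6)² = 65
Minimum is attained by (2, -6), so q lies in its Voronoi cell.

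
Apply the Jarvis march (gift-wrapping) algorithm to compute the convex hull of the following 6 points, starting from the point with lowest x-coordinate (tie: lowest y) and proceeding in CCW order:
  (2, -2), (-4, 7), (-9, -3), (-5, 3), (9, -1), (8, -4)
Hull (CCW) = [(-9, -3), (8, -4), (9, -1), (-4, 7)]

Jarvis march: at each step, from the current hull vertex p, select the next vertex q as the point such that every other point lies strictly to the left of (or on) the directed line p → q. (Equivalently: for every other point r, the cross product (q − p) × (r − p) ≥ 0.)
Starting point (lowest x, tie lowest y): (-9, -3). Wrap until returning to start. Resulting hull: (-9, -3), (8, -4), (9, -1), (-4, 7).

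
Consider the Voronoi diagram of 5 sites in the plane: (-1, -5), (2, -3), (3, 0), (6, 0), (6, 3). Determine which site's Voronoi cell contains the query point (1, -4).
Nearest site = (2, -3)

The Voronoi cell of site s contains exactly those query points closer to s than to any other site. Compute squared distances from q = (1, -4) to each site:
  (2 − 1)² + (-3 − -4)² = 2
  (-1 − 1)² + (-5 − -4)² = 5
  (3 − 1)² + (0 − -4)² = 20
  (6 − 1)² + (0 − -4)² = 41
  (6 − 1)² + (3 − -4)² = 74
Minimum is attained by (2, -3), so q lies in its Voronoi cell.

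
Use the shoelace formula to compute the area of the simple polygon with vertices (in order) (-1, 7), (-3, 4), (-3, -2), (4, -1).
Area = 73/2

Shoelace formula: Area = (1/2) |Σ_i (x_i · y_{i+1} − x_{i+1} · y_i)| (indices mod n). Compute each cross term:
  (-1)(4) − (-3)(7) = 17
  (-3)(-2) − (-3)(4) = 18
  (-3)(-1) − (4)(-2) = 11
  (4)(7) − (-1)(-1) = 27
Sum = 73, so (signed) Area = 73/2 = 73/2, |Area| = 73/2.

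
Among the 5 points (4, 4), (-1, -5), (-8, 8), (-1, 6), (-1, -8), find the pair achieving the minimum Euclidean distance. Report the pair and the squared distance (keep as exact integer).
Pair = ((-1, -5), (-1, -8)); squared distance = 9

Compute all C(5, 2) = 10 pairwise squared distances (x_i − x_j)² + (y_i − y_j)². The minimum is 9, attained by the pair ((-1, -5), (-1, -8)).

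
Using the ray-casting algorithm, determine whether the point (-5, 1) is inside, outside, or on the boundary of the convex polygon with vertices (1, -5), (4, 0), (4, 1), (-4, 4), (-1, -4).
The point (-5, 1) lies strictly outside the polygon

Cast a horizontal ray to the right from the query point and count how many polygon edges it crosses (each edge strictly once or zero times, handled with the usual half-open convention). 
Parity of crossings → even ⇒ outside.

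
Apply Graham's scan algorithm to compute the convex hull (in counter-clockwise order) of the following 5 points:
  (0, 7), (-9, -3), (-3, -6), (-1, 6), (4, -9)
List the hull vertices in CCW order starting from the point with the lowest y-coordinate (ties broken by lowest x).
Hull (CCW) = [(4, -9), (0, 7), (-1, 6), (-9, -3), (-3, -6)]

Graham scan procedure:
  1. Find the pivot p₀ = point with lowest y (tie → lowest x): (4, -9).
  2. Sort the remaining points by polar angle around p₀.
  3. Walk through sorted points, maintaining a stack; pop the top while the last three entries make a non-left turn (cross product ≤ 0).
  4. Final stack is the convex hull in CCW order: (4, -9), (0, 7), (-1, 6), (-9, -3), (-3, -6).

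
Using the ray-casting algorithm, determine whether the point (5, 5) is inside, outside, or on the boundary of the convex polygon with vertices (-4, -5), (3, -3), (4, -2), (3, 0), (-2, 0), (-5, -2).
The point (5, 5) lies strictly outside the polygon

Cast a horizontal ray to the right from the query point and count how many polygon edges it crosses (each edge strictly once or zero times, handled with the usual half-open convention). 
Parity of crossings → even ⇒ outside.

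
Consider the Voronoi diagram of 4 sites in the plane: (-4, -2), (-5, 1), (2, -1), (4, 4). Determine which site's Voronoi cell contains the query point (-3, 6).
Nearest site = (-5, 1)

The Voronoi cell of site s contains exactly those query points closer to s than to any other site. Compute squared distances from q = (-3, 6) to each site:
  (-5 − -3)² + (1 − 6)² = 29
  (4 − -3)² + (4 − 6)² = 53
  (-4 − -3)² + (-2 − 6)² = 65
  (2 − -3)² + (-1 − 6)² = 74
Minimum is attained by (-5, 1), so q lies in its Voronoi cell.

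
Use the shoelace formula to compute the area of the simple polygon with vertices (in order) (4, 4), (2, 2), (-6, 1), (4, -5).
Area = 38

Shoelace formula: Area = (1/2) |Σ_i (x_i · y_{i+1} − x_{i+1} · y_i)| (indices mod n). Compute each cross term:
  (4)(2) − (2)(4) = 0
  (2)(1) − (-6)(2) = 14
  (-6)(-5) − (4)(1) = 26
  (4)(4) − (4)(-5) = 36
Sum = 76, so (signed) Area = 76/2 = 38, |Area| = 38.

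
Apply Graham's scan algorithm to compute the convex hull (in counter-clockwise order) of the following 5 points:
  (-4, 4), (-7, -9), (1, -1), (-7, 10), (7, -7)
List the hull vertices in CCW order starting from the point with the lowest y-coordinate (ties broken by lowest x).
Hull (CCW) = [(-7, -9), (7, -7), (-7, 10)]

Graham scan procedure:
  1. Find the pivot p₀ = point with lowest y (tie → lowest x): (-7, -9).
  2. Sort the remaining points by polar angle around p₀.
  3. Walk through sorted points, maintaining a stack; pop the top while the last three entries make a non-left turn (cross product ≤ 0).
  4. Final stack is the convex hull in CCW order: (-7, -9), (7, -7), (-7, 10).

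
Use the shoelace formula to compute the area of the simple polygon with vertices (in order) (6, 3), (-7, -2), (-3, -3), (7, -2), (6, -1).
Area = 40

Shoelace formula: Area = (1/2) |Σ_i (x_i · y_{i+1} − x_{i+1} · y_i)| (indices mod n). Compute each cross term:
  (6)(-2) − (-7)(3) = 9
  (-7)(-3) − (-3)(-2) = 15
  (-3)(-2) − (7)(-3) = 27
  (7)(-1) − (6)(-2) = 5
  (6)(3) − (6)(-1) = 24
Sum = 80, so (signed) Area = 80/2 = 40, |Area| = 40.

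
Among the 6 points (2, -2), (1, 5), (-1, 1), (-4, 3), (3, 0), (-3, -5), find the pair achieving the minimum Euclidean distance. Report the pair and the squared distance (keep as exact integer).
Pair = ((2, -2), (3, 0)); squared distance = 5

Compute all C(6, 2) = 15 pairwise squared distances (x_i − x_j)² + (y_i − y_j)². The minimum is 5, attained by the pair ((2, -2), (3, 0)).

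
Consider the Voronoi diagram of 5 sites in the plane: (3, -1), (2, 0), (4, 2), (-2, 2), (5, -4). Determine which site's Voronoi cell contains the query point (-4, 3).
Nearest site = (-2, 2)

The Voronoi cell of site s contains exactly those query points closer to s than to any other site. Compute squared distances from q = (-4, 3) to each site:
  (-2 − -4)² + (2 − 3)² = 5
  (2 − -4)² + (0 − 3)² = 45
  (3 − -4)² + (-1 − 3)² = 65
  (4 − -4)² + (2 − 3)² = 65
  (5 − -4)² + (-4 − 3)² = 130
Minimum is attained by (-2, 2), so q lies in its Voronoi cell.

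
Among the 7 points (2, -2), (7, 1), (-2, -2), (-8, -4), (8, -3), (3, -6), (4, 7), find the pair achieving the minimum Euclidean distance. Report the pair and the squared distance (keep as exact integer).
Pair = ((2, -2), (-2, -2)); squared distance = 16

Compute all C(7, 2) = 21 pairwise squared distances (x_i − x_j)² + (y_i − y_j)². The minimum is 16, attained by the pair ((2, -2), (-2, -2)).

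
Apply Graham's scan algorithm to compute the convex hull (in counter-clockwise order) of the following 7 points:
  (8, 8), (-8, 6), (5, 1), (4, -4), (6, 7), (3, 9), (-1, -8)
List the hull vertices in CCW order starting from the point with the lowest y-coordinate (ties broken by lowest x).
Hull (CCW) = [(-1, -8), (4, -4), (8, 8), (3, 9), (-8, 6)]

Graham scan procedure:
  1. Find the pivot p₀ = point with lowest y (tie → lowest x): (-1, -8).
  2. Sort the remaining points by polar angle around p₀.
  3. Walk through sorted points, maintaining a stack; pop the top while the last three entries make a non-left turn (cross product ≤ 0).
  4. Final stack is the convex hull in CCW order: (-1, -8), (4, -4), (8, 8), (3, 9), (-8, 6).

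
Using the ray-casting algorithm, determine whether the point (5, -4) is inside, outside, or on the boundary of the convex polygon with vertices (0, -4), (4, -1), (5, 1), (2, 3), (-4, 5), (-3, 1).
The point (5, -4) lies strictly outside the polygon

Cast a horizontal ray to the right from the query point and count how many polygon edges it crosses (each edge strictly once or zero times, handled with the usual half-open convention). 
Parity of crossings → even ⇒ outside.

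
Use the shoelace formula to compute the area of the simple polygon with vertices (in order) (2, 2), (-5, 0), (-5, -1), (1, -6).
Area = 30

Shoelace formula: Area = (1/2) |Σ_i (x_i · y_{i+1} − x_{i+1} · y_i)| (indices mod n). Compute each cross term:
  (2)(0) − (-5)(2) = 10
  (-5)(-1) − (-5)(0) = 5
  (-5)(-6) − (1)(-1) = 31
  (1)(2) − (2)(-6) = 14
Sum = 60, so (signed) Area = 60/2 = 30, |Area| = 30.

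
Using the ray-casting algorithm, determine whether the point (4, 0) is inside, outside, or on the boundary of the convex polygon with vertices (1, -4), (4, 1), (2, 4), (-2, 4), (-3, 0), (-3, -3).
The point (4, 0) lies strictly outside the polygon

Cast a horizontal ray to the right from the query point and count how many polygon edges it crosses (each edge strictly once or zero times, handled with the usual half-open convention). 
Parity of crossings → even ⇒ outside.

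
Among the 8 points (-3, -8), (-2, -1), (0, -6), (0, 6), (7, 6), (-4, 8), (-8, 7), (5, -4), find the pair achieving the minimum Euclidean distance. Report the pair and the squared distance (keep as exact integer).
Pair = ((-3, -8), (0, -6)); squared distance = 13

Compute all C(8, 2) = 28 pairwise squared distances (x_i − x_j)² + (y_i − y_j)². The minimum is 13, attained by the pair ((-3, -8), (0, -6)).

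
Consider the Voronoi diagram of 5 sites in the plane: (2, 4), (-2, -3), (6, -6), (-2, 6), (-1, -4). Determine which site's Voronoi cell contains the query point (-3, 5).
Nearest site = (-2, 6)

The Voronoi cell of site s contains exactly those query points closer to s than to any other site. Compute squared distances from q = (-3, 5) to each site:
  (-2 − -3)² + (6 − 5)² = 2
  (2 − -3)² + (4 − 5)² = 26
  (-2 − -3)² + (-3 − 5)² = 65
  (-1 − -3)² + (-4 − 5)² = 85
  (6 − -3)² + (-6 − 5)² = 202
Minimum is attained by (-2, 6), so q lies in its Voronoi cell.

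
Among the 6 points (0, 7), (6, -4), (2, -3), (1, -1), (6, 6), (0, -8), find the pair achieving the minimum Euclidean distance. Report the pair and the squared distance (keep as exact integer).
Pair = ((2, -3), (1, -1)); squared distance = 5

Compute all C(6, 2) = 15 pairwise squared distances (x_i − x_j)² + (y_i − y_j)². The minimum is 5, attained by the pair ((2, -3), (1, -1)).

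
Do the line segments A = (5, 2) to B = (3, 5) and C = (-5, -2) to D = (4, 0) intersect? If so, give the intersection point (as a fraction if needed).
No (intersection of containing lines falls outside at least one segment)

Parametrize and solve: t = -16/31, s = 38/31. At least one of these is outside [0, 1], so the segments do not intersect.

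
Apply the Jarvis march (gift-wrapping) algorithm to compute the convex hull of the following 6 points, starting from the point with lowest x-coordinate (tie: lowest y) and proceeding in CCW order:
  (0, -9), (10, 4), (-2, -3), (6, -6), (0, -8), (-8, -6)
Hull (CCW) = [(-8, -6), (0, -9), (6, -6), (10, 4)]

Jarvis march: at each step, from the current hull vertex p, select the next vertex q as the point such that every other point lies strictly to the left of (or on) the directed line p → q. (Equivalently: for every other point r, the cross product (q − p) × (r − p) ≥ 0.)
Starting point (lowest x, tie lowest y): (-8, -6). Wrap until returning to start. Resulting hull: (-8, -6), (0, -9), (6, -6), (10, 4).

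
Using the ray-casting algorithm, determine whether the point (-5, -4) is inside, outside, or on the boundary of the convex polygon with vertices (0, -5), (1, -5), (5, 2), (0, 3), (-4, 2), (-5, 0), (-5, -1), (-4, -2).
The point (-5, -4) lies strictly outside the polygon

Cast a horizontal ray to the right from the query point and count how many polygon edges it crosses (each edge strictly once or zero times, handled with the usual half-open convention). 
Parity of crossings → even ⇒ outside.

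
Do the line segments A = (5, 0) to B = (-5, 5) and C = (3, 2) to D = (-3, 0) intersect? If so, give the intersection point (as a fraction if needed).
Yes; intersection at (9/5, 8/5) (t = 8/25 on AB, s = 1/5 on CD)

Parametrize AB as A + t(B − A) = (5 + -10 t, 0 + 5 t) and CD as C + s(D − C) = (3 + -6 s, 2 + -2 s). Solve the linear system for (t, s). Determinant = -50 ≠ 0, so a unique intersection of the containing lines exists. Solution: t = 8/25, s = 1/5 — both in [0, 1], so the segments cross. Intersection point: (9/5, 8/5).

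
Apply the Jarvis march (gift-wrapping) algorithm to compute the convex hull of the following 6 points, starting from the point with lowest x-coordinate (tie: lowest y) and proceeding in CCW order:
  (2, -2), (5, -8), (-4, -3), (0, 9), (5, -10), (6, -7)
Hull (CCW) = [(-4, -3), (5, -10), (6, -7), (0, 9)]

Jarvis march: at each step, from the current hull vertex p, select the next vertex q as the point such that every other point lies strictly to the left of (or on) the directed line p → q. (Equivalently: for every other point r, the cross product (q − p) × (r − p) ≥ 0.)
Starting point (lowest x, tie lowest y): (-4, -3). Wrap until returning to start. Resulting hull: (-4, -3), (5, -10), (6, -7), (0, 9).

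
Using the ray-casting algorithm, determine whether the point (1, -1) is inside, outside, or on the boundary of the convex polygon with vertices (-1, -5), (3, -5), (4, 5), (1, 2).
The point (1, -1) lies strictly inside the polygon

Cast a horizontal ray to the right from the query point and count how many polygon edges it crosses (each edge strictly once or zero times, handled with the usual half-open convention). 
Parity of crossings → odd ⇒ inside.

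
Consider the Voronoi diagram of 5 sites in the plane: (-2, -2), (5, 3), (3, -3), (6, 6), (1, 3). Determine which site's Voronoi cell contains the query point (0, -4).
Nearest site = (-2, -2)

The Voronoi cell of site s contains exactly those query points closer to s than to any other site. Compute squared distances from q = (0, -4) to each site:
  (-2 − 0)² + (-2 − -4)² = 8
  (3 − 0)² + (-3 − -4)² = 10
  (1 − 0)² + (3 − -4)² = 50
  (5 − 0)² + (3 − -4)² = 74
  (6 − 0)² + (6 − -4)² = 136
Minimum is attained by (-2, -2), so q lies in its Voronoi cell.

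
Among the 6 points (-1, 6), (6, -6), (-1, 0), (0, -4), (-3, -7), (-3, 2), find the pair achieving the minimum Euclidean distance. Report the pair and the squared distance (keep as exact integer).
Pair = ((-1, 0), (-3, 2)); squared distance = 8

Compute all C(6, 2) = 15 pairwise squared distances (x_i − x_j)² + (y_i − y_j)². The minimum is 8, attained by the pair ((-1, 0), (-3, 2)).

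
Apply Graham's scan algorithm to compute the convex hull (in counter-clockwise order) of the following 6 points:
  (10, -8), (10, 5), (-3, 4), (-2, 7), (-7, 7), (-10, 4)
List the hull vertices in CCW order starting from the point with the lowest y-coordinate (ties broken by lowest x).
Hull (CCW) = [(10, -8), (10, 5), (-2, 7), (-7, 7), (-10, 4)]

Graham scan procedure:
  1. Find the pivot p₀ = point with lowest y (tie → lowest x): (10, -8).
  2. Sort the remaining points by polar angle around p₀.
  3. Walk through sorted points, maintaining a stack; pop the top while the last three entries make a non-left turn (cross product ≤ 0).
  4. Final stack is the convex hull in CCW order: (10, -8), (10, 5), (-2, 7), (-7, 7), (-10, 4).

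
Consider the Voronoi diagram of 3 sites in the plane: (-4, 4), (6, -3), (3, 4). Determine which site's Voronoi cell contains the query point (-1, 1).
Nearest site = (-4, 4)

The Voronoi cell of site s contains exactly those query points closer to s than to any other site. Compute squared distances from q = (-1, 1) to each site:
  (-4 − -1)² + (4 − 1)² = 18
  (3 − -1)² + (4 − 1)² = 25
  (6 − -1)² + (-3 − 1)² = 65
Minimum is attained by (-4, 4), so q lies in its Voronoi cell.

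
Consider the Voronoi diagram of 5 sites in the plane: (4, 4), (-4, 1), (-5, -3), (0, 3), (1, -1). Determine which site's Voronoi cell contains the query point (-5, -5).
Nearest site = (-5, -3)

The Voronoi cell of site s contains exactly those query points closer to s than to any other site. Compute squared distances from q = (-5, -5) to each site:
  (-5 − -5)² + (-3 − -5)² = 4
  (-4 − -5)² + (1 − -5)² = 37
  (1 − -5)² + (-1 − -5)² = 52
  (0 − -5)² + (3 − -5)² = 89
  (4 − -5)² + (4 − -5)² = 162
Minimum is attained by (-5, -3), so q lies in its Voronoi cell.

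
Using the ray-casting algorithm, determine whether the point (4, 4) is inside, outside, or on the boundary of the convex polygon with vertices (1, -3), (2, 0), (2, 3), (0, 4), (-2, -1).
The point (4, 4) lies strictly outside the polygon

Cast a horizontal ray to the right from the query point and count how many polygon edges it crosses (each edge strictly once or zero times, handled with the usual half-open convention). 
Parity of crossings → even ⇒ outside.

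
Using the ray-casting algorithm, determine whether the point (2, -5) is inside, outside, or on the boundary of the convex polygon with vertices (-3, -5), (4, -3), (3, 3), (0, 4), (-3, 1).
The point (2, -5) lies strictly outside the polygon

Cast a horizontal ray to the right from the query point and count how many polygon edges it crosses (each edge strictly once or zero times, handled with the usual half-open convention). 
Parity of crossings → even ⇒ outside.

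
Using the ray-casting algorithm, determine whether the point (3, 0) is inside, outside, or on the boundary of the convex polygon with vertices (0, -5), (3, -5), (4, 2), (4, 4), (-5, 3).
The point (3, 0) lies strictly inside the polygon

Cast a horizontal ray to the right from the query point and count how many polygon edges it crosses (each edge strictly once or zero times, handled with the usual half-open convention). 
Parity of crossings → odd ⇒ inside.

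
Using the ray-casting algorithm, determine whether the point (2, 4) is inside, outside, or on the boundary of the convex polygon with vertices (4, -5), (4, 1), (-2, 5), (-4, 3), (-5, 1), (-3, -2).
The point (2, 4) lies strictly outside the polygon

Cast a horizontal ray to the right from the query point and count how many polygon edges it crosses (each edge strictly once or zero times, handled with the usual half-open convention). 
Parity of crossings → even ⇒ outside.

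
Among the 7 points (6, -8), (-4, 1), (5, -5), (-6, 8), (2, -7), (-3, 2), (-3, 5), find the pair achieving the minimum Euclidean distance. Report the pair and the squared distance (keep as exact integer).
Pair = ((-4, 1), (-3, 2)); squared distance = 2

Compute all C(7, 2) = 21 pairwise squared distances (x_i − x_j)² + (y_i − y_j)². The minimum is 2, attained by the pair ((-4, 1), (-3, 2)).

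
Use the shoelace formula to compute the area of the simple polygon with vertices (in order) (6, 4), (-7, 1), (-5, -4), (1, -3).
Area = 54

Shoelace formula: Area = (1/2) |Σ_i (x_i · y_{i+1} − x_{i+1} · y_i)| (indices mod n). Compute each cross term:
  (6)(1) − (-7)(4) = 34
  (-7)(-4) − (-5)(1) = 33
  (-5)(-3) − (1)(-4) = 19
  (1)(4) − (6)(-3) = 22
Sum = 108, so (signed) Area = 108/2 = 54, |Area| = 54.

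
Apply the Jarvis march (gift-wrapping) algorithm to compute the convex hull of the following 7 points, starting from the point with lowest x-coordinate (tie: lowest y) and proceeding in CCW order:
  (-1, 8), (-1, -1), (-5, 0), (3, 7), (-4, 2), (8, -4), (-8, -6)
Hull (CCW) = [(-8, -6), (8, -4), (3, 7), (-1, 8)]

Jarvis march: at each step, from the current hull vertex p, select the next vertex q as the point such that every other point lies strictly to the left of (or on) the directed line p → q. (Equivalently: for every other point r, the cross product (q − p) × (r − p) ≥ 0.)
Starting point (lowest x, tie lowest y): (-8, -6). Wrap until returning to start. Resulting hull: (-8, -6), (8, -4), (3, 7), (-1, 8).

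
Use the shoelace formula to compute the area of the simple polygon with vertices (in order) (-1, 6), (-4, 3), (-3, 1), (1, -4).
Area = 39/2

Shoelace formula: Area = (1/2) |Σ_i (x_i · y_{i+1} − x_{i+1} · y_i)| (indices mod n). Compute each cross term:
  (-1)(3) − (-4)(6) = 21
  (-4)(1) − (-3)(3) = 5
  (-3)(-4) − (1)(1) = 11
  (1)(6) − (-1)(-4) = 2
Sum = 39, so (signed) Area = 39/2 = 39/2, |Area| = 39/2.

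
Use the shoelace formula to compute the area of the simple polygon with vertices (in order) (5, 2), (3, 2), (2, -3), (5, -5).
Area = 31/2

Shoelace formula: Area = (1/2) |Σ_i (x_i · y_{i+1} − x_{i+1} · y_i)| (indices mod n). Compute each cross term:
  (5)(2) − (3)(2) = 4
  (3)(-3) − (2)(2) = -13
  (2)(-5) − (5)(-3) = 5
  (5)(2) − (5)(-5) = 35
Sum = 31, so (signed) Area = 31/2 = 31/2, |Area| = 31/2.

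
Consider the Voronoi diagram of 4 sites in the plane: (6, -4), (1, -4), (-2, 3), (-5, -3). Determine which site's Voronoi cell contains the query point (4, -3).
Nearest site = (6, -4)

The Voronoi cell of site s contains exactly those query points closer to s than to any other site. Compute squared distances from q = (4, -3) to each site:
  (6 − 4)² + (-4 − -3)² = 5
  (1 − 4)² + (-4 − -3)² = 10
  (-2 − 4)² + (3 − -3)² = 72
  (-5 − 4)² + (-3 − -3)² = 81
Minimum is attained by (6, -4), so q lies in its Voronoi cell.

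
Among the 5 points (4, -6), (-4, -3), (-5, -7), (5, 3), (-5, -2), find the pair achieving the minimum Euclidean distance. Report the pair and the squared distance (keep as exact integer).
Pair = ((-4, -3), (-5, -2)); squared distance = 2

Compute all C(5, 2) = 10 pairwise squared distances (x_i − x_j)² + (y_i − y_j)². The minimum is 2, attained by the pair ((-4, -3), (-5, -2)).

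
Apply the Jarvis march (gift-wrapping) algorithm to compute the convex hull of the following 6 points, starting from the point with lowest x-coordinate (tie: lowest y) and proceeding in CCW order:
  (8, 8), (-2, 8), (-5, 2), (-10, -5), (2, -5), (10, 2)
Hull (CCW) = [(-10, -5), (2, -5), (10, 2), (8, 8), (-2, 8)]

Jarvis march: at each step, from the current hull vertex p, select the next vertex q as the point such that every other point lies strictly to the left of (or on) the directed line p → q. (Equivalently: for every other point r, the cross product (q − p) × (r − p) ≥ 0.)
Starting point (lowest x, tie lowest y): (-10, -5). Wrap until returning to start. Resulting hull: (-10, -5), (2, -5), (10, 2), (8, 8), (-2, 8).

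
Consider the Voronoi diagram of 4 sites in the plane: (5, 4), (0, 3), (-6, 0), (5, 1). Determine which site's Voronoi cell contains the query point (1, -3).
Nearest site = (5, 1)

The Voronoi cell of site s contains exactly those query points closer to s than to any other site. Compute squared distances from q = (1, -3) to each site:
  (5 − 1)² + (1 − -3)² = 32
  (0 − 1)² + (3 − -3)² = 37
  (-6 − 1)² + (0 − -3)² = 58
  (5 − 1)² + (4 − -3)² = 65
Minimum is attained by (5, 1), so q lies in its Voronoi cell.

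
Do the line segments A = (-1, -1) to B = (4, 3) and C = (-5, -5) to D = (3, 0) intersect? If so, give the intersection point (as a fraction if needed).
No (intersection of containing lines falls outside at least one segment)

Parametrize and solve: t = -12/7, s = -4/7. At least one of these is outside [0, 1], so the segments do not intersect.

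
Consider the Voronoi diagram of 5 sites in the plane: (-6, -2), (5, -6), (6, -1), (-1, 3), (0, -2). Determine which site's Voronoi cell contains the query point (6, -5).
Nearest site = (5, -6)

The Voronoi cell of site s contains exactly those query points closer to s than to any other site. Compute squared distances from q = (6, -5) to each site:
  (5 − 6)² + (-6 − -5)² = 2
  (6 − 6)² + (-1 − -5)² = 16
  (0 − 6)² + (-2 − -5)² = 45
  (-1 − 6)² + (3 − -5)² = 113
  (-6 − 6)² + (-2 − -5)² = 153
Minimum is attained by (5, -6), so q lies in its Voronoi cell.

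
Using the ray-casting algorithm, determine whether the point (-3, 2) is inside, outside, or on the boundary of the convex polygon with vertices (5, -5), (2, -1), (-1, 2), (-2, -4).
The point (-3, 2) lies strictly outside the polygon

Cast a horizontal ray to the right from the query point and count how many polygon edges it crosses (each edge strictly once or zero times, handled with the usual half-open convention). 
Parity of crossings → even ⇒ outside.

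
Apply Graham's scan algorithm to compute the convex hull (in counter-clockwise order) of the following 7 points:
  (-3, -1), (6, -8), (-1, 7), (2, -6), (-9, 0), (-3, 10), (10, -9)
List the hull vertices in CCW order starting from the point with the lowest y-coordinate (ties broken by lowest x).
Hull (CCW) = [(10, -9), (-3, 10), (-9, 0), (2, -6), (6, -8)]

Graham scan procedure:
  1. Find the pivot p₀ = point with lowest y (tie → lowest x): (10, -9).
  2. Sort the remaining points by polar angle around p₀.
  3. Walk through sorted points, maintaining a stack; pop the top while the last three entries make a non-left turn (cross product ≤ 0).
  4. Final stack is the convex hull in CCW order: (10, -9), (-3, 10), (-9, 0), (2, -6), (6, -8).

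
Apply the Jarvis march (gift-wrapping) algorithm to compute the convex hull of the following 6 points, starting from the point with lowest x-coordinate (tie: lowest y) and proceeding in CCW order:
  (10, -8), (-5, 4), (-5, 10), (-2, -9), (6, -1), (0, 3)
Hull (CCW) = [(-5, 4), (-2, -9), (10, -8), (6, -1), (-5, 10)]

Jarvis march: at each step, from the current hull vertex p, select the next vertex q as the point such that every other point lies strictly to the left of (or on) the directed line p → q. (Equivalently: for every other point r, the cross product (q − p) × (r − p) ≥ 0.)
Starting point (lowest x, tie lowest y): (-5, 4). Wrap until returning to start. Resulting hull: (-5, 4), (-2, -9), (10, -8), (6, -1), (-5, 10).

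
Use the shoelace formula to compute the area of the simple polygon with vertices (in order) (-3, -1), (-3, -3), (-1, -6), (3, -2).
Area = 16

Shoelace formula: Area = (1/2) |Σ_i (x_i · y_{i+1} − x_{i+1} · y_i)| (indices mod n). Compute each cross term:
  (-3)(-3) − (-3)(-1) = 6
  (-3)(-6) − (-1)(-3) = 15
  (-1)(-2) − (3)(-6) = 20
  (3)(-1) − (-3)(-2) = -9
Sum = 32, so (signed) Area = 32/2 = 16, |Area| = 16.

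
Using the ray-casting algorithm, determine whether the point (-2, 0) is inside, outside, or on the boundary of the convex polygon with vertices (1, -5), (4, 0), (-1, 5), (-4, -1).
The point (-2, 0) lies strictly inside the polygon

Cast a horizontal ray to the right from the query point and count how many polygon edges it crosses (each edge strictly once or zero times, handled with the usual half-open convention). 
Parity of crossings → odd ⇒ inside.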